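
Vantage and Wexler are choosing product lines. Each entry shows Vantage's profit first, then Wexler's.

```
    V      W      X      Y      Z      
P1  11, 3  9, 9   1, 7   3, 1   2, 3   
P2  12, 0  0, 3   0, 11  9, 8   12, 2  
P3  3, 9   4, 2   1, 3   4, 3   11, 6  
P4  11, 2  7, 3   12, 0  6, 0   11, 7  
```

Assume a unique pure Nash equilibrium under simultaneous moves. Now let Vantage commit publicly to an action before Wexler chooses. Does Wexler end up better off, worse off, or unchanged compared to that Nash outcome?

Solve by backward induction (Vantage leads).
- P1: Wexler compares 3, 9, 7, 1, 3 and picks W; Vantage would get 9.
- P2: Wexler compares 0, 3, 11, 8, 2 and picks X; Vantage would get 0.
- P3: Wexler compares 9, 2, 3, 3, 6 and picks V; Vantage would get 3.
- P4: Wexler compares 2, 3, 0, 0, 7 and picks Z; Vantage would get 11.
Vantage's induced payoffs are 9, 0, 3, 11, so Vantage commits to P4. Subgame-perfect outcome: (P4, Z) with payoffs (11, 7).
Now find the simultaneous Nash equilibrium.
Vantage's best replies: V→P2; W→P1; X→P4; Y→P2; Z→P2.
Wexler's best replies: P1→W; P2→X; P3→V; P4→Z.
The unique mutual best reply is (P1, W), giving (9, 9).
Wexler earns 7 sequentially versus 9 at the Nash outcome: worse off.

worse off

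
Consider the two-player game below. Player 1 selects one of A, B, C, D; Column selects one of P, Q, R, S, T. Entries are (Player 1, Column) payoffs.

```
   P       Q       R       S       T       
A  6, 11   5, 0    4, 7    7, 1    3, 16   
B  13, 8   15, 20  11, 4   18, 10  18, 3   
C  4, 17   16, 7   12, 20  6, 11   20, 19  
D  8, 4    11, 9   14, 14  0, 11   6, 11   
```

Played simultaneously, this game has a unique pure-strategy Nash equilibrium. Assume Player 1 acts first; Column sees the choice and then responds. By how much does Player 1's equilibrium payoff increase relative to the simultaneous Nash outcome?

Column best-responds to each possible Player 1 move:
- A: Column compares 11, 0, 7, 1, 16 and picks T; Player 1 would get 3.
- B: Column compares 8, 20, 4, 10, 3 and picks Q; Player 1 would get 15.
- C: Column compares 17, 7, 20, 11, 19 and picks R; Player 1 would get 12.
- D: Column compares 4, 9, 14, 11, 11 and picks R; Player 1 would get 14.
Maximizing over 3, 15, 12, 14, Player 1 chooses B. Subgame-perfect outcome: (B, Q) with payoffs (15, 20).
Under simultaneous play:
Player 1's best replies: P→B; Q→C; R→D; S→B; T→C.
Column's best replies: A→T; B→Q; C→R; D→R.
The unique mutual best reply is (D, R), giving (14, 14).
Player 1's commitment gain: 15 − 14 = 1.

1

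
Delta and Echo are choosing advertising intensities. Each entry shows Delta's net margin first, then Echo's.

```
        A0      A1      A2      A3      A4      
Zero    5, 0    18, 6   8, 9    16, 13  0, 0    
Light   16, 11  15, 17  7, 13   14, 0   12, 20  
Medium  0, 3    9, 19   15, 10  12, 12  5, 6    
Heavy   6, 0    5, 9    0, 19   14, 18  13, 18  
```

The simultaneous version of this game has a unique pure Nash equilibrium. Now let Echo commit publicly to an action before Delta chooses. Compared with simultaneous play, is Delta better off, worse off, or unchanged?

worse off

Solve by backward induction (Echo leads).
- A0: Delta compares 5, 16, 0, 6 and picks Light; Echo would get 11.
- A1: Delta compares 18, 15, 9, 5 and picks Zero; Echo would get 6.
- A2: Delta compares 8, 7, 15, 0 and picks Medium; Echo would get 10.
- A3: Delta compares 16, 14, 12, 14 and picks Zero; Echo would get 13.
- A4: Delta compares 0, 12, 5, 13 and picks Heavy; Echo would get 18.
Echo's induced payoffs are 11, 6, 10, 13, 18, so Echo commits to A4. Subgame-perfect outcome: (Heavy, A4) with payoffs (13, 18).
Under simultaneous play:
Delta's best replies: A0→Light; A1→Zero; A2→Medium; A3→Zero; A4→Heavy.
Echo's best replies: Zero→A3; Light→A4; Medium→A1; Heavy→A2.
The unique mutual best reply is (Zero, A3), giving (16, 13).
Delta earns 13 sequentially versus 16 at the Nash outcome: worse off.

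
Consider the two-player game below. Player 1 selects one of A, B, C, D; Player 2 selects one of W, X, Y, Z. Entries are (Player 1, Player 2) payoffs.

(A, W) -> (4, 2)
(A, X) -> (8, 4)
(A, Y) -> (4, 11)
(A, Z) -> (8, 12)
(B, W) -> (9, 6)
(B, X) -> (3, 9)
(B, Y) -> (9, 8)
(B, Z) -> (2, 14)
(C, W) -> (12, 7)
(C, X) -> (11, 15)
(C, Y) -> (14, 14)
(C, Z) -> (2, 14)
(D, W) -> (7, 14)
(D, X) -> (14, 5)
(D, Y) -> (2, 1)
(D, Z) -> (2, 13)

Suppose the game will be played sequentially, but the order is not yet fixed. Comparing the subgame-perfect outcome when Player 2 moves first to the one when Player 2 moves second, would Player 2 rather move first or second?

second

If Player 1 leads: Player 2's best replies are A→Z, B→Z, C→X, D→W; Player 1's induced payoffs 8, 2, 11, 7; outcome (C, X), payoffs (11, 15).
If Player 2 leads: Player 1's best replies are W→C, X→D, Y→C, Z→A; Player 2's induced payoffs 7, 5, 14, 12; outcome (C, Y), payoffs (14, 14).
Player 2 gets 14 moving first and 15 moving second, so Player 2 prefers to move second.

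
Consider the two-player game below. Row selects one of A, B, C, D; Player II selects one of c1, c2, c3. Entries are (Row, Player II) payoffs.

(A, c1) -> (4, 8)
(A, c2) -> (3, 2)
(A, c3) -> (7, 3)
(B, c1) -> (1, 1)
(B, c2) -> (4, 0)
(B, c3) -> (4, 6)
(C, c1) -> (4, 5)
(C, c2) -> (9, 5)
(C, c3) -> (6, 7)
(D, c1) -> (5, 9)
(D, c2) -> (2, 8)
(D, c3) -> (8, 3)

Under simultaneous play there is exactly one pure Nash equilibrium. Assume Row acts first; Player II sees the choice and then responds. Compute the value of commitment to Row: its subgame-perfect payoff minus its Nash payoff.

Solve by backward induction (Row leads).
- A: BR = c1, leader payoff 4.
- B: BR = c3, leader payoff 4.
- C: BR = c3, leader payoff 6.
- D: BR = c1, leader payoff 5.
Maximizing over 4, 4, 6, 5, Row chooses C. Subgame-perfect outcome: (C, c3) with payoffs (6, 7).
Now find the simultaneous Nash equilibrium.
Row's best replies: c1→D; c2→C; c3→D.
Player II's best replies: A→c1; B→c3; C→c3; D→c1.
The unique mutual best reply is (D, c1), giving (5, 9).
Row's commitment gain: 6 − 5 = 1.

1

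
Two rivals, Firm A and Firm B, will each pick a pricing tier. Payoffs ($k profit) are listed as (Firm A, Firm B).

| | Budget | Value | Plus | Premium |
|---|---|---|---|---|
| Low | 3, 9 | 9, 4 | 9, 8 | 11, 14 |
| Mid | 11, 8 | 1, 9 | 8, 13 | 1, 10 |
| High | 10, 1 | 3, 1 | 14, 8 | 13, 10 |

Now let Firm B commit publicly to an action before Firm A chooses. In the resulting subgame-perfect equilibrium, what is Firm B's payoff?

Firm A best-responds to each possible Firm B move:
- Budget: BR = Mid, leader payoff 8.
- Value: BR = Low, leader payoff 4.
- Plus: BR = High, leader payoff 8.
- Premium: BR = High, leader payoff 10.
Firm B's induced payoffs are 8, 4, 8, 10, so Firm B commits to Premium. Subgame-perfect outcome: (High, Premium) with payoffs (13, 10).

10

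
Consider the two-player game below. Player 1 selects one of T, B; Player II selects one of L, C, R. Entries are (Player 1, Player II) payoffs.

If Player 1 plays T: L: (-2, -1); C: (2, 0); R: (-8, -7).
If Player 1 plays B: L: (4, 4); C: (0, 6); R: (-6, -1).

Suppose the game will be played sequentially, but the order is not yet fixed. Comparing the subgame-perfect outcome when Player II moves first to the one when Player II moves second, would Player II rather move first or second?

If Player 1 leads: Player II's best replies are T→C, B→C; Player 1's induced payoffs 2, 0; outcome (T, C), payoffs (2, 0).
If Player II leads: Player 1's best replies are L→B, C→T, R→B; Player II's induced payoffs 4, 0, -1; outcome (B, L), payoffs (4, 4).
Player II gets 4 moving first and 0 moving second, so Player II prefers to move first.

first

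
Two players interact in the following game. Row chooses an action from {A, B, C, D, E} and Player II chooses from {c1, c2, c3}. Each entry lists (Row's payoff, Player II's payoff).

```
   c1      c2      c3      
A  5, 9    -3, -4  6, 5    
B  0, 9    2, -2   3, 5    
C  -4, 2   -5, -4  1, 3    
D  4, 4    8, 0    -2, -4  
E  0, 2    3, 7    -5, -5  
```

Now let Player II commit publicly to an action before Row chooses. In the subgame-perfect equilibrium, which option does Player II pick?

Backward induction with Player II moving first.
- c1: BR = A, leader payoff 9.
- c2: BR = D, leader payoff 0.
- c3: BR = A, leader payoff 5.
Maximizing over 9, 0, 5, Player II chooses c1. Subgame-perfect outcome: (A, c1) with payoffs (5, 9).

c1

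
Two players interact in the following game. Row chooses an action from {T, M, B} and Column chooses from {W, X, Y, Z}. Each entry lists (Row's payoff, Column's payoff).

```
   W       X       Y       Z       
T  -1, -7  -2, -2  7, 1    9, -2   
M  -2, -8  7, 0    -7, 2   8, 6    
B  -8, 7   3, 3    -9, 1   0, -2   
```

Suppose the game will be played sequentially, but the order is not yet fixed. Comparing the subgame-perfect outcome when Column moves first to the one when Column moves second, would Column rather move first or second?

If Row leads: Column's best replies are T→Y, M→Z, B→W; Row's induced payoffs 7, 8, -8; outcome (M, Z), payoffs (8, 6).
If Column leads: Row's best replies are W→T, X→M, Y→T, Z→T; Column's induced payoffs -7, 0, 1, -2; outcome (T, Y), payoffs (7, 1).
Column gets 1 moving first and 6 moving second, so Column prefers to move second.

second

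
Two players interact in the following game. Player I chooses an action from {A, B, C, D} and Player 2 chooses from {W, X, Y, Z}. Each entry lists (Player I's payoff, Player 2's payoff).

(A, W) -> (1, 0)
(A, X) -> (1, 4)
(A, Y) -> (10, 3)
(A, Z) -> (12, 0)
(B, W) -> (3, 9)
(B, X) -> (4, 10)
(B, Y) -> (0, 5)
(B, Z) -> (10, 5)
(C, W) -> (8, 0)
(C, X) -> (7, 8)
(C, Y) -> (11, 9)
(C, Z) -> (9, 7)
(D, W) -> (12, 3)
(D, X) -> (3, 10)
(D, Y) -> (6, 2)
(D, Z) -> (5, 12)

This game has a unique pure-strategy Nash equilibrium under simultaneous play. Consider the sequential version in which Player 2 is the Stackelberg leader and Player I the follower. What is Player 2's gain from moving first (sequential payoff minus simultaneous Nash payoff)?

Work backward from Player I's decision.
- W: BR = D, leader payoff 3.
- X: BR = C, leader payoff 8.
- Y: BR = C, leader payoff 9.
- Z: BR = A, leader payoff 0.
Among 3, 8, 9, 0, the best is 9 at Y. Subgame-perfect outcome: (C, Y) with payoffs (11, 9).
Now find the simultaneous Nash equilibrium.
Player I's best replies: W→D; X→C; Y→C; Z→A.
Player 2's best replies: A→X; B→X; C→Y; D→Z.
Only (C, Y) has each player best-responding; Nash payoffs (11, 9).
Player 2's commitment gain: 9 − 9 = 0.

0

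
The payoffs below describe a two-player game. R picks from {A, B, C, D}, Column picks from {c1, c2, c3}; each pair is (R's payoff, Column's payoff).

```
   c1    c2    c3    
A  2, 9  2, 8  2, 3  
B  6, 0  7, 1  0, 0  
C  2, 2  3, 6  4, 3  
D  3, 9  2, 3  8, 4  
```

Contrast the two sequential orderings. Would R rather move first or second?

second

If R leads: Column's best replies are A→c1, B→c2, C→c2, D→c1; R's induced payoffs 2, 7, 3, 3; outcome (B, c2), payoffs (7, 1).
If Column leads: R's best replies are c1→B, c2→B, c3→D; Column's induced payoffs 0, 1, 4; outcome (D, c3), payoffs (8, 4).
R gets 7 moving first and 8 moving second, so R prefers to move second.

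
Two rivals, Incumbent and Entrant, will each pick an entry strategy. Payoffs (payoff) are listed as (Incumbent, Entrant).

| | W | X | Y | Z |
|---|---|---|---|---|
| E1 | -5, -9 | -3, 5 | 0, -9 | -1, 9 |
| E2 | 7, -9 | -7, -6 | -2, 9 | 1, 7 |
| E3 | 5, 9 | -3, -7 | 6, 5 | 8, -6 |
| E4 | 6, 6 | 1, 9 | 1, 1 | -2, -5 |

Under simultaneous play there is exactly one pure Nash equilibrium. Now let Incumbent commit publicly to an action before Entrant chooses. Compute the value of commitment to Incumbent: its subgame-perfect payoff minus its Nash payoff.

4

Backward induction with Incumbent moving first.
- E1 → Entrant plays Z (best of -9, 5, -9, 9); Incumbent gets -1.
- E2 → Entrant plays Y (best of -9, -6, 9, 7); Incumbent gets -2.
- E3 → Entrant plays W (best of 9, -7, 5, -6); Incumbent gets 5.
- E4 → Entrant plays X (best of 6, 9, 1, -5); Incumbent gets 1.
Maximizing over -1, -2, 5, 1, Incumbent chooses E3. Subgame-perfect outcome: (E3, W) with payoffs (5, 9).
Under simultaneous play:
Incumbent's best replies: W→E2; X→E4; Y→E3; Z→E3.
Entrant's best replies: E1→Z; E2→Y; E3→W; E4→X.
The unique mutual best reply is (E4, X), giving (1, 9).
Incumbent's commitment gain: 5 − 1 = 4.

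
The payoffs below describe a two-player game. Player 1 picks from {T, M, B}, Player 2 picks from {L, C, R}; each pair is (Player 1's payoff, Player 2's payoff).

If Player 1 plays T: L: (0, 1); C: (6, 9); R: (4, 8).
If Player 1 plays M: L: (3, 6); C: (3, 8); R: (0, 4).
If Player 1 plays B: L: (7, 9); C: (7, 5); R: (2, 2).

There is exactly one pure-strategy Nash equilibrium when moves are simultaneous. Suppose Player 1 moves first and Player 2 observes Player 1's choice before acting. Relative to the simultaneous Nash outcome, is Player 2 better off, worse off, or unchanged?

unchanged

Work backward from Player 2's decision.
- T → Player 2 plays C (best of 1, 9, 8); Player 1 gets 6.
- M → Player 2 plays C (best of 6, 8, 4); Player 1 gets 3.
- B → Player 2 plays L (best of 9, 5, 2); Player 1 gets 7.
Maximizing over 6, 3, 7, Player 1 chooses B. Subgame-perfect outcome: (B, L) with payoffs (7, 9).
Under simultaneous play:
Player 1's best replies: L→B; C→B; R→T.
Player 2's best replies: T→C; M→C; B→L.
Only (B, L) has each player best-responding; Nash payoffs (7, 9).
Player 2 earns 9 sequentially versus 9 at the Nash outcome: unchanged.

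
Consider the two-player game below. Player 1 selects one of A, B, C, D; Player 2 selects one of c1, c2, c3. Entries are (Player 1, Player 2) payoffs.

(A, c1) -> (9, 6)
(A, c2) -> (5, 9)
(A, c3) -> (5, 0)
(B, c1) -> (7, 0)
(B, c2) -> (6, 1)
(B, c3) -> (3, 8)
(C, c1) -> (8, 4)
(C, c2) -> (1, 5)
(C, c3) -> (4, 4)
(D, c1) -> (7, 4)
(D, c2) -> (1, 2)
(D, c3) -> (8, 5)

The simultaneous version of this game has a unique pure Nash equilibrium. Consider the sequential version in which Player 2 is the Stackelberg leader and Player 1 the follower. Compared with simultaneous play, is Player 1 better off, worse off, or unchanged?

Solve by backward induction (Player 2 leads).
- c1: Player 1 compares 9, 7, 8, 7 and picks A; Player 2 would get 6.
- c2: Player 1 compares 5, 6, 1, 1 and picks B; Player 2 would get 1.
- c3: Player 1 compares 5, 3, 4, 8 and picks D; Player 2 would get 5.
Among 6, 1, 5, the best is 6 at c1. Subgame-perfect outcome: (A, c1) with payoffs (9, 6).
Under simultaneous play:
Player 1's best replies: c1→A; c2→B; c3→D.
Player 2's best replies: A→c2; B→c3; C→c2; D→c3.
The unique mutual best reply is (D, c3), giving (8, 5).
Player 1 earns 9 sequentially versus 8 at the Nash outcome: better off.

better off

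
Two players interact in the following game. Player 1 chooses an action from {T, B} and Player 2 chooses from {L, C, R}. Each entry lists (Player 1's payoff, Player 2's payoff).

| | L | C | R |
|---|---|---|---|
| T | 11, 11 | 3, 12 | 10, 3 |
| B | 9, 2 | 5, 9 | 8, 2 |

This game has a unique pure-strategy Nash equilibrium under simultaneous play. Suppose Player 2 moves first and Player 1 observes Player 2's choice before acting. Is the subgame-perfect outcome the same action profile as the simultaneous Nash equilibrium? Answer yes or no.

Work backward from Player 1's decision.
- L: Player 1 compares 11, 9 and picks T; Player 2 would get 11.
- C: Player 1 compares 3, 5 and picks B; Player 2 would get 9.
- R: Player 1 compares 10, 8 and picks T; Player 2 would get 3.
Maximizing over 11, 9, 3, Player 2 chooses L. Subgame-perfect outcome: (T, L) with payoffs (11, 11).
For the simultaneous game, intersect best replies.
Player 1's best replies: L→T; C→B; R→T.
Player 2's best replies: T→C; B→C.
The unique mutual best reply is (B, C), giving (5, 9).
Sequential outcome (T, L) differs from the Nash profile (B, C).

no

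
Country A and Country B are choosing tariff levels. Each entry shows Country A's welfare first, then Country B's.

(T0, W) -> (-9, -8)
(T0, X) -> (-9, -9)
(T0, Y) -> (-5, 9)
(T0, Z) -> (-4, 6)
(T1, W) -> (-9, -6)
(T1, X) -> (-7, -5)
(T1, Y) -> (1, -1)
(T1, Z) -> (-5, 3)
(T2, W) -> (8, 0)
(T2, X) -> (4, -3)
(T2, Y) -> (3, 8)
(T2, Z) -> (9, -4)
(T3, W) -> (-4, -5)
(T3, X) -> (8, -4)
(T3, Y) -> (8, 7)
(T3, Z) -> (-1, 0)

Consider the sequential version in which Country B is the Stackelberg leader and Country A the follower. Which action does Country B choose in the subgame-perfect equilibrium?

Backward induction with Country B moving first.
- W: Country A compares -9, -9, 8, -4 and picks T2; Country B would get 0.
- X: Country A compares -9, -7, 4, 8 and picks T3; Country B would get -4.
- Y: Country A compares -5, 1, 3, 8 and picks T3; Country B would get 7.
- Z: Country A compares -4, -5, 9, -1 and picks T2; Country B would get -4.
Country B's induced payoffs are 0, -4, 7, -4, so Country B commits to Y. Subgame-perfect outcome: (T3, Y) with payoffs (8, 7).

Y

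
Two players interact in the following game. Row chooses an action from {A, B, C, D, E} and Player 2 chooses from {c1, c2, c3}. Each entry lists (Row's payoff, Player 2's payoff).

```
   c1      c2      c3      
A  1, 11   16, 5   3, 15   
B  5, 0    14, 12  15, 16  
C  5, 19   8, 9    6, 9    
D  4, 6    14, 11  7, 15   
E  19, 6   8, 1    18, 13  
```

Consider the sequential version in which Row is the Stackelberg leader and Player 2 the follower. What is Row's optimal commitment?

Backward induction with Row moving first.
- A → Player 2 plays c3 (best of 11, 5, 15); Row gets 3.
- B → Player 2 plays c3 (best of 0, 12, 16); Row gets 15.
- C → Player 2 plays c1 (best of 19, 9, 9); Row gets 5.
- D → Player 2 plays c3 (best of 6, 11, 15); Row gets 7.
- E → Player 2 plays c3 (best of 6, 1, 13); Row gets 18.
Among 3, 15, 5, 7, 18, the best is 18 at E. Subgame-perfect outcome: (E, c3) with payoffs (18, 13).

E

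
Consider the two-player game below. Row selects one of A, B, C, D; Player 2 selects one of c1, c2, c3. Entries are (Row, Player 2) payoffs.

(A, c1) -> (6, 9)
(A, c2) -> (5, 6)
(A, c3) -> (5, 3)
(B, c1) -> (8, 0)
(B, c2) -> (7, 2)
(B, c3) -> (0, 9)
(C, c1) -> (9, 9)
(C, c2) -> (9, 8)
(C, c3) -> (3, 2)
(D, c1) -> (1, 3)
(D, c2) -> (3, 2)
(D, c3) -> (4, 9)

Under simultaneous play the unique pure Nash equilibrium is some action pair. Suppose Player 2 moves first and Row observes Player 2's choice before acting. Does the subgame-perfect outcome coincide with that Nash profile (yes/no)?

yes

Work backward from Row's decision.
- c1 → Row plays C (best of 6, 8, 9, 1); Player 2 gets 9.
- c2 → Row plays C (best of 5, 7, 9, 3); Player 2 gets 8.
- c3 → Row plays A (best of 5, 0, 3, 4); Player 2 gets 3.
Among 9, 8, 3, the best is 9 at c1. Subgame-perfect outcome: (C, c1) with payoffs (9, 9).
For the simultaneous game, intersect best replies.
Row's best replies: c1→C; c2→C; c3→A.
Player 2's best replies: A→c1; B→c3; C→c1; D→c3.
Only (C, c1) has each player best-responding; Nash payoffs (9, 9).
Sequential outcome (C, c1) coincides with the Nash profile (C, c1).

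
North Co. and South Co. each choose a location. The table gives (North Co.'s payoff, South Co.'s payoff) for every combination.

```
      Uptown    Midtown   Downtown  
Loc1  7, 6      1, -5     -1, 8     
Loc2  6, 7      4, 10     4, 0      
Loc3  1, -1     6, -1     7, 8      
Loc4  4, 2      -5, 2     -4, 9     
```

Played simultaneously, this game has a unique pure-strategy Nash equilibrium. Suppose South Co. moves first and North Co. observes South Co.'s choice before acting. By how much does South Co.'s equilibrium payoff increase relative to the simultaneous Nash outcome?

Work backward from North Co.'s decision.
- Uptown: North Co. compares 7, 6, 1, 4 and picks Loc1; South Co. would get 6.
- Midtown: North Co. compares 1, 4, 6, -5 and picks Loc3; South Co. would get -1.
- Downtown: North Co. compares -1, 4, 7, -4 and picks Loc3; South Co. would get 8.
Maximizing over 6, -1, 8, South Co. chooses Downtown. Subgame-perfect outcome: (Loc3, Downtown) with payoffs (7, 8).
Now find the simultaneous Nash equilibrium.
North Co.'s best replies: Uptown→Loc1; Midtown→Loc3; Downtown→Loc3.
South Co.'s best replies: Loc1→Downtown; Loc2→Midtown; Loc3→Downtown; Loc4→Downtown.
Only (Loc3, Downtown) has each player best-responding; Nash payoffs (7, 8).
South Co.'s commitment gain: 8 − 8 = 0.

0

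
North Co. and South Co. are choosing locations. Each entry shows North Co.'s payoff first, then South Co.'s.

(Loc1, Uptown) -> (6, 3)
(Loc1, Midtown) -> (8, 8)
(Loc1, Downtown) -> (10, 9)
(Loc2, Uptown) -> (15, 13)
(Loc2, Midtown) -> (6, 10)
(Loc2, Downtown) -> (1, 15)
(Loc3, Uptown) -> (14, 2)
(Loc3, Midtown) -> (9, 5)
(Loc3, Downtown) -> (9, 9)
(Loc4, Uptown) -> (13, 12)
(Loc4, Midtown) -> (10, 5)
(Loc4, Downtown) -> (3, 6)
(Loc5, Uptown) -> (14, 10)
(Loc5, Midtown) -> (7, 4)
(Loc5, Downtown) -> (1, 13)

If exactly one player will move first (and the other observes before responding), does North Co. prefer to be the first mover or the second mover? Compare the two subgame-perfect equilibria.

If North Co. leads: South Co.'s best replies are Loc1→Downtown, Loc2→Downtown, Loc3→Downtown, Loc4→Uptown, Loc5→Downtown; North Co.'s induced payoffs 10, 1, 9, 13, 1; outcome (Loc4, Uptown), payoffs (13, 12).
If South Co. leads: North Co.'s best replies are Uptown→Loc2, Midtown→Loc4, Downtown→Loc1; South Co.'s induced payoffs 13, 5, 9; outcome (Loc2, Uptown), payoffs (15, 13).
North Co. gets 13 moving first and 15 moving second, so North Co. prefers to move second.

second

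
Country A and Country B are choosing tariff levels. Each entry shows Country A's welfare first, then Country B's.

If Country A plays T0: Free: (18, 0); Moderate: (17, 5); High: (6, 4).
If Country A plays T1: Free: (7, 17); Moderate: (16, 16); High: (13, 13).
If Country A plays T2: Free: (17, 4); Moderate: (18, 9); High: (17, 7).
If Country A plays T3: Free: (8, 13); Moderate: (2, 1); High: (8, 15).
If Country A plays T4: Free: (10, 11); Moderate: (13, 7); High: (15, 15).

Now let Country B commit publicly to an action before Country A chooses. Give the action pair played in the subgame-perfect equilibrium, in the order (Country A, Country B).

Work backward from Country A's decision.
- Free: Country A compares 18, 7, 17, 8, 10 and picks T0; Country B would get 0.
- Moderate: Country A compares 17, 16, 18, 2, 13 and picks T2; Country B would get 9.
- High: Country A compares 6, 13, 17, 8, 15 and picks T2; Country B would get 7.
Among 0, 9, 7, the best is 9 at Moderate. Subgame-perfect outcome: (T2, Moderate) with payoffs (18, 9).

(T2, Moderate)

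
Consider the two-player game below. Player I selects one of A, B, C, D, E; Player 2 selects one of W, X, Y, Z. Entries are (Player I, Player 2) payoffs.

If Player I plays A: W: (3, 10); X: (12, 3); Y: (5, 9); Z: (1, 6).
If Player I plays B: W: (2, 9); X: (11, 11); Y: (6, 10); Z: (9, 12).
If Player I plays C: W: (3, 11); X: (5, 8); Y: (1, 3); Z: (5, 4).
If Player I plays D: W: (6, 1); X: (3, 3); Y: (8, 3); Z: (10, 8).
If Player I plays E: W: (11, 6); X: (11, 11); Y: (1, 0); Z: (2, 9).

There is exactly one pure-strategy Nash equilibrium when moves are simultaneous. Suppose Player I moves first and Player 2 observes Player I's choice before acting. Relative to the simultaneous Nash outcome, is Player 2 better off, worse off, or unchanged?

better off

Player 2 best-responds to each possible Player I move:
- A → Player 2 plays W (best of 10, 3, 9, 6); Player I gets 3.
- B → Player 2 plays Z (best of 9, 11, 10, 12); Player I gets 9.
- C → Player 2 plays W (best of 11, 8, 3, 4); Player I gets 3.
- D → Player 2 plays Z (best of 1, 3, 3, 8); Player I gets 10.
- E → Player 2 plays X (best of 6, 11, 0, 9); Player I gets 11.
Player I's induced payoffs are 3, 9, 3, 10, 11, so Player I commits to E. Subgame-perfect outcome: (E, X) with payoffs (11, 11).
Now find the simultaneous Nash equilibrium.
Player I's best replies: W→E; X→A; Y→D; Z→D.
Player 2's best replies: A→W; B→Z; C→W; D→Z; E→X.
The unique mutual best reply is (D, Z), giving (10, 8).
Player 2 earns 11 sequentially versus 8 at the Nash outcome: better off.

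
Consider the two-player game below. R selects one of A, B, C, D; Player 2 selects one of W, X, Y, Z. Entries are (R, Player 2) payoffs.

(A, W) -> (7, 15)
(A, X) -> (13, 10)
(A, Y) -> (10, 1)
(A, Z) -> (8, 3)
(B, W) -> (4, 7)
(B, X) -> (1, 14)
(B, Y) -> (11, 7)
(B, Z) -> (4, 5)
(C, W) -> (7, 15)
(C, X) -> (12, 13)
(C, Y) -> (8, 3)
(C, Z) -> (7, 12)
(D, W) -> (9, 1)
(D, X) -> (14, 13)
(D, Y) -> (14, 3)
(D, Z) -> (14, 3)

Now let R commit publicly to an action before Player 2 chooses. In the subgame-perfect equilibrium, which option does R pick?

D

Backward induction with R moving first.
- A → Player 2 plays W (best of 15, 10, 1, 3); R gets 7.
- B → Player 2 plays X (best of 7, 14, 7, 5); R gets 1.
- C → Player 2 plays W (best of 15, 13, 3, 12); R gets 7.
- D → Player 2 plays X (best of 1, 13, 3, 3); R gets 14.
Maximizing over 7, 1, 7, 14, R chooses D. Subgame-perfect outcome: (D, X) with payoffs (14, 13).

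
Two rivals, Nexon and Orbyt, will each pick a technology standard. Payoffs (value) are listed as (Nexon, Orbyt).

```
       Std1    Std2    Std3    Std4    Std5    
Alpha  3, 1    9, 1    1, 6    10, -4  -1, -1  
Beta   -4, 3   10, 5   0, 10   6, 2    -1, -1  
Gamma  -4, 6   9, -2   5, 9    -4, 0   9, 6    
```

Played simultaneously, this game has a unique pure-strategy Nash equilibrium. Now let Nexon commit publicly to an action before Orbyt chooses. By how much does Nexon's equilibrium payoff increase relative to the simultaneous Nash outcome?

Solve by backward induction (Nexon leads).
- Alpha: Orbyt compares 1, 1, 6, -4, -1 and picks Std3; Nexon would get 1.
- Beta: Orbyt compares 3, 5, 10, 2, -1 and picks Std3; Nexon would get 0.
- Gamma: Orbyt compares 6, -2, 9, 0, 6 and picks Std3; Nexon would get 5.
Among 1, 0, 5, the best is 5 at Gamma. Subgame-perfect outcome: (Gamma, Std3) with payoffs (5, 9).
Now find the simultaneous Nash equilibrium.
Nexon's best replies: Std1→Alpha; Std2→Beta; Std3→Gamma; Std4→Alpha; Std5→Gamma.
Orbyt's best replies: Alpha→Std3; Beta→Std3; Gamma→Std3.
The unique mutual best reply is (Gamma, Std3), giving (5, 9).
Nexon's commitment gain: 5 − 5 = 0.

0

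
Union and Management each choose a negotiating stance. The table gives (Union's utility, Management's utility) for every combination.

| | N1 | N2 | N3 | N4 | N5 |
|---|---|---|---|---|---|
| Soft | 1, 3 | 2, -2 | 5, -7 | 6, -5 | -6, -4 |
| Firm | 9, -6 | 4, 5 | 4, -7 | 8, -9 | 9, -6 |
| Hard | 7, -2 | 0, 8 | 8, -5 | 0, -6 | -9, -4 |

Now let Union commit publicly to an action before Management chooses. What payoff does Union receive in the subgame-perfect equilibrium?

Work backward from Management's decision.
- Soft: Management compares 3, -2, -7, -5, -4 and picks N1; Union would get 1.
- Firm: Management compares -6, 5, -7, -9, -6 and picks N2; Union would get 4.
- Hard: Management compares -2, 8, -5, -6, -4 and picks N2; Union would get 0.
Union's induced payoffs are 1, 4, 0, so Union commits to Firm. Subgame-perfect outcome: (Firm, N2) with payoffs (4, 5).

4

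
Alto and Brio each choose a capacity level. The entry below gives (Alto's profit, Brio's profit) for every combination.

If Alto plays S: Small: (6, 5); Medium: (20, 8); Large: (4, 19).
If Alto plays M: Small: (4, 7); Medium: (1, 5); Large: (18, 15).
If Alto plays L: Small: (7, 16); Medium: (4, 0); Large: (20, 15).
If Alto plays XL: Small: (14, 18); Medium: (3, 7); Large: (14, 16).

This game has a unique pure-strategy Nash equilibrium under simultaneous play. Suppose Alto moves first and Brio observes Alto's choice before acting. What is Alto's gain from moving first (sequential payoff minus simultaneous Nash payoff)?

4

Backward induction with Alto moving first.
- S → Brio plays Large (best of 5, 8, 19); Alto gets 4.
- M → Brio plays Large (best of 7, 5, 15); Alto gets 18.
- L → Brio plays Small (best of 16, 0, 15); Alto gets 7.
- XL → Brio plays Small (best of 18, 7, 16); Alto gets 14.
Among 4, 18, 7, 14, the best is 18 at M. Subgame-perfect outcome: (M, Large) with payoffs (18, 15).
Under simultaneous play:
Alto's best replies: Small→XL; Medium→S; Large→L.
Brio's best replies: S→Large; M→Large; L→Small; XL→Small.
Only (XL, Small) has each player best-responding; Nash payoffs (14, 18).
Alto's commitment gain: 18 − 14 = 4.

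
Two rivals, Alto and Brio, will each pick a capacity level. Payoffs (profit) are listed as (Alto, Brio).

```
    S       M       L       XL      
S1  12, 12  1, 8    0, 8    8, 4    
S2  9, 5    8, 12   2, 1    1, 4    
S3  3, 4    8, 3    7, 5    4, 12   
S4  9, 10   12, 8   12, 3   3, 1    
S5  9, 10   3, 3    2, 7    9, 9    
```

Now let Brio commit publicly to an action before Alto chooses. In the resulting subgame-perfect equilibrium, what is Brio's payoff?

Work backward from Alto's decision.
- S → Alto plays S1 (best of 12, 9, 3, 9, 9); Brio gets 12.
- M → Alto plays S4 (best of 1, 8, 8, 12, 3); Brio gets 8.
- L → Alto plays S4 (best of 0, 2, 7, 12, 2); Brio gets 3.
- XL → Alto plays S5 (best of 8, 1, 4, 3, 9); Brio gets 9.
Among 12, 8, 3, 9, the best is 12 at S. Subgame-perfect outcome: (S1, S) with payoffs (12, 12).

12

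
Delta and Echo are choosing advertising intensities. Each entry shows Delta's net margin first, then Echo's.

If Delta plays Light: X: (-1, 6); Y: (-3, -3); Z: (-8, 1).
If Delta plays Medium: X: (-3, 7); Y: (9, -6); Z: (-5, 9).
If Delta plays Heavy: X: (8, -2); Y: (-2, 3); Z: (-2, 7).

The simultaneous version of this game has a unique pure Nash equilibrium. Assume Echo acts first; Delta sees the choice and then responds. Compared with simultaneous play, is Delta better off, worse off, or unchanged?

Solve by backward induction (Echo leads).
- X → Delta plays Heavy (best of -1, -3, 8); Echo gets -2.
- Y → Delta plays Medium (best of -3, 9, -2); Echo gets -6.
- Z → Delta plays Heavy (best of -8, -5, -2); Echo gets 7.
Echo's induced payoffs are -2, -6, 7, so Echo commits to Z. Subgame-perfect outcome: (Heavy, Z) with payoffs (-2, 7).
For the simultaneous game, intersect best replies.
Delta's best replies: X→Heavy; Y→Medium; Z→Heavy.
Echo's best replies: Light→X; Medium→Z; Heavy→Z.
The unique mutual best reply is (Heavy, Z), giving (-2, 7).
Delta earns -2 sequentially versus -2 at the Nash outcome: unchanged.

unchanged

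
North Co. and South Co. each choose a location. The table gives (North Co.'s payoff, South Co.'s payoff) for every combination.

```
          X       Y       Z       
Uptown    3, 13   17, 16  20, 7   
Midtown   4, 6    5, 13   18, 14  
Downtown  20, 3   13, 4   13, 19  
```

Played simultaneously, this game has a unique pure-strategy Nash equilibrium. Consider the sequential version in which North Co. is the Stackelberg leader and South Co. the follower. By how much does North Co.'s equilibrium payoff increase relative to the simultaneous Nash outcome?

1

Work backward from South Co.'s decision.
- Uptown → South Co. plays Y (best of 13, 16, 7); North Co. gets 17.
- Midtown → South Co. plays Z (best of 6, 13, 14); North Co. gets 18.
- Downtown → South Co. plays Z (best of 3, 4, 19); North Co. gets 13.
North Co.'s induced payoffs are 17, 18, 13, so North Co. commits to Midtown. Subgame-perfect outcome: (Midtown, Z) with payoffs (18, 14).
Now find the simultaneous Nash equilibrium.
North Co.'s best replies: X→Downtown; Y→Uptown; Z→Uptown.
South Co.'s best replies: Uptown→Y; Midtown→Z; Downtown→Z.
The unique mutual best reply is (Uptown, Y), giving (17, 16).
North Co.'s commitment gain: 18 − 17 = 1.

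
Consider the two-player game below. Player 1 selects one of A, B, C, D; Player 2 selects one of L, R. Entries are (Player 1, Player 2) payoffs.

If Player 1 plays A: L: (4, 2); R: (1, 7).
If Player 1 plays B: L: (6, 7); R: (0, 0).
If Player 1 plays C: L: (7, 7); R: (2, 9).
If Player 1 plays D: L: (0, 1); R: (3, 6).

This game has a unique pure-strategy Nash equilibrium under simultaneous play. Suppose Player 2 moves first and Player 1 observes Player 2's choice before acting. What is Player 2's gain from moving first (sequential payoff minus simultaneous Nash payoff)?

Solve by backward induction (Player 2 leads).
- L: Player 1 compares 4, 6, 7, 0 and picks C; Player 2 would get 7.
- R: Player 1 compares 1, 0, 2, 3 and picks D; Player 2 would get 6.
Player 2's induced payoffs are 7, 6, so Player 2 commits to L. Subgame-perfect outcome: (C, L) with payoffs (7, 7).
Under simultaneous play:
Player 1's best replies: L→C; R→D.
Player 2's best replies: A→R; B→L; C→R; D→R.
The unique mutual best reply is (D, R), giving (3, 6).
Player 2's commitment gain: 7 − 6 = 1.

1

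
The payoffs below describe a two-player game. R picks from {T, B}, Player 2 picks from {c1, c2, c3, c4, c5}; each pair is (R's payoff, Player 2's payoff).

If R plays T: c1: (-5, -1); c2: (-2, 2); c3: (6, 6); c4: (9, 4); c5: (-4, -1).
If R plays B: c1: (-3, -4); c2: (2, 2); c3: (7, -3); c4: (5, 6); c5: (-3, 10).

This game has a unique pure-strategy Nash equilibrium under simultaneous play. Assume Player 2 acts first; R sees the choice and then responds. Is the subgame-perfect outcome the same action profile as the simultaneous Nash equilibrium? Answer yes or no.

yes

Backward induction with Player 2 moving first.
- c1: R compares -5, -3 and picks B; Player 2 would get -4.
- c2: R compares -2, 2 and picks B; Player 2 would get 2.
- c3: R compares 6, 7 and picks B; Player 2 would get -3.
- c4: R compares 9, 5 and picks T; Player 2 would get 4.
- c5: R compares -4, -3 and picks B; Player 2 would get 10.
Among -4, 2, -3, 4, 10, the best is 10 at c5. Subgame-perfect outcome: (B, c5) with payoffs (-3, 10).
Now find the simultaneous Nash equilibrium.
R's best replies: c1→B; c2→B; c3→B; c4→T; c5→B.
Player 2's best replies: T→c3; B→c5.
The unique mutual best reply is (B, c5), giving (-3, 10).
Sequential outcome (B, c5) coincides with the Nash profile (B, c5).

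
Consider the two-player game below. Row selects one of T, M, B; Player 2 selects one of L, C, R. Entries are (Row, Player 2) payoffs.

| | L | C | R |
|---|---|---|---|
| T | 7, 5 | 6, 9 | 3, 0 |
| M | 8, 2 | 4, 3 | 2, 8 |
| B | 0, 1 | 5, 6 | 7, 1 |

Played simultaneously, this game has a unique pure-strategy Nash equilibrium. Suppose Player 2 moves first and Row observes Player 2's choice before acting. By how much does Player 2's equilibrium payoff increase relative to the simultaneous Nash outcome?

Solve by backward induction (Player 2 leads).
- L: Row compares 7, 8, 0 and picks M; Player 2 would get 2.
- C: Row compares 6, 4, 5 and picks T; Player 2 would get 9.
- R: Row compares 3, 2, 7 and picks B; Player 2 would get 1.
Among 2, 9, 1, the best is 9 at C. Subgame-perfect outcome: (T, C) with payoffs (6, 9).
Under simultaneous play:
Row's best replies: L→M; C→T; R→B.
Player 2's best replies: T→C; M→R; B→C.
Only (T, C) has each player best-responding; Nash payoffs (6, 9).
Player 2's commitment gain: 9 − 9 = 0.

0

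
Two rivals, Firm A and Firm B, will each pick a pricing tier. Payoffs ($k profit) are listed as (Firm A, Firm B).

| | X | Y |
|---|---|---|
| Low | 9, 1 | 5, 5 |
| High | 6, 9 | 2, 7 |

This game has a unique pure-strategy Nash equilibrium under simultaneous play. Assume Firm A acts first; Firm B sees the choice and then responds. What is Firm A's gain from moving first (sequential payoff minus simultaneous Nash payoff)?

1

Solve by backward induction (Firm A leads).
- Low: BR = Y, leader payoff 5.
- High: BR = X, leader payoff 6.
Maximizing over 5, 6, Firm A chooses High. Subgame-perfect outcome: (High, X) with payoffs (6, 9).
For the simultaneous game, intersect best replies.
Firm A's best replies: X→Low; Y→Low.
Firm B's best replies: Low→Y; High→X.
The unique mutual best reply is (Low, Y), giving (5, 5).
Firm A's commitment gain: 6 − 5 = 1.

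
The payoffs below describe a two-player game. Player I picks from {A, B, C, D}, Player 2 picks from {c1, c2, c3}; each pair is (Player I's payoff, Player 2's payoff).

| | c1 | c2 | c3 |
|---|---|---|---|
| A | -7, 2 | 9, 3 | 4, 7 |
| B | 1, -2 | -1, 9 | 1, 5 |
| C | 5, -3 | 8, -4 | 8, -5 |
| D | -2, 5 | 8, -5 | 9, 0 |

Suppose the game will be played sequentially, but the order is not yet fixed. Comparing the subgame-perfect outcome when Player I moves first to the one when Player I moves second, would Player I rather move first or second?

second

If Player I leads: Player 2's best replies are A→c3, B→c2, C→c1, D→c1; Player I's induced payoffs 4, -1, 5, -2; outcome (C, c1), payoffs (5, -3).
If Player 2 leads: Player I's best replies are c1→C, c2→A, c3→D; Player 2's induced payoffs -3, 3, 0; outcome (A, c2), payoffs (9, 3).
Player I gets 5 moving first and 9 moving second, so Player I prefers to move second.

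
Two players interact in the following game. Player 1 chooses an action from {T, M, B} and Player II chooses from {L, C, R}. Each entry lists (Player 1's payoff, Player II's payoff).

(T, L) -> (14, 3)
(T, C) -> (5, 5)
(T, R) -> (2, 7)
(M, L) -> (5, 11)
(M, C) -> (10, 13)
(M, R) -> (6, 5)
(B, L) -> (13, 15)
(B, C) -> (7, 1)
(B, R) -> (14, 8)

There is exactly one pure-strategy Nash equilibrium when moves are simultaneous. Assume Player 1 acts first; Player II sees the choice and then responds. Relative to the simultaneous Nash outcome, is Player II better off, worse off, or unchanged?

better off

Solve by backward induction (Player 1 leads).
- T: Player II compares 3, 5, 7 and picks R; Player 1 would get 2.
- M: Player II compares 11, 13, 5 and picks C; Player 1 would get 10.
- B: Player II compares 15, 1, 8 and picks L; Player 1 would get 13.
Among 2, 10, 13, the best is 13 at B. Subgame-perfect outcome: (B, L) with payoffs (13, 15).
Under simultaneous play:
Player 1's best replies: L→T; C→M; R→B.
Player II's best replies: T→R; M→C; B→L.
The unique mutual best reply is (M, C), giving (10, 13).
Player II earns 15 sequentially versus 13 at the Nash outcome: better off.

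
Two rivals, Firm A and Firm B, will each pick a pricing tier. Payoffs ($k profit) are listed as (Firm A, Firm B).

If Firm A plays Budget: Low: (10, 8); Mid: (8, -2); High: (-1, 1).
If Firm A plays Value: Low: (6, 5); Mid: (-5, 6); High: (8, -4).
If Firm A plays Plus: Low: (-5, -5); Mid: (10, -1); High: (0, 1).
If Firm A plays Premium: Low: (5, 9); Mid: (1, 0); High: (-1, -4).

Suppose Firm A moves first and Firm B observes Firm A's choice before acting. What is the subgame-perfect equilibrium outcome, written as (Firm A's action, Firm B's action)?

Solve by backward induction (Firm A leads).
- Budget: Firm B compares 8, -2, 1 and picks Low; Firm A would get 10.
- Value: Firm B compares 5, 6, -4 and picks Mid; Firm A would get -5.
- Plus: Firm B compares -5, -1, 1 and picks High; Firm A would get 0.
- Premium: Firm B compares 9, 0, -4 and picks Low; Firm A would get 5.
Maximizing over 10, -5, 0, 5, Firm A chooses Budget. Subgame-perfect outcome: (Budget, Low) with payoffs (10, 8).

(Budget, Low)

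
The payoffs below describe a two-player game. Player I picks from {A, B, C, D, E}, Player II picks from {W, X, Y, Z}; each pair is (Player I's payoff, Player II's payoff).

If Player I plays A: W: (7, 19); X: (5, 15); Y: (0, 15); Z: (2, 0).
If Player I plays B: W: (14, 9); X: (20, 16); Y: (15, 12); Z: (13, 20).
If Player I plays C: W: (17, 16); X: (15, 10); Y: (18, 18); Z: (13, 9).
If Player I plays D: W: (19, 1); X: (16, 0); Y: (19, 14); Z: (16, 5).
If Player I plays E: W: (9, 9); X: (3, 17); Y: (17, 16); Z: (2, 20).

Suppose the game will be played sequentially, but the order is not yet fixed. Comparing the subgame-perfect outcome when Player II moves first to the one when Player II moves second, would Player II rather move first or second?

If Player I leads: Player II's best replies are A→W, B→Z, C→Y, D→Y, E→Z; Player I's induced payoffs 7, 13, 18, 19, 2; outcome (D, Y), payoffs (19, 14).
If Player II leads: Player I's best replies are W→D, X→B, Y→D, Z→D; Player II's induced payoffs 1, 16, 14, 5; outcome (B, X), payoffs (20, 16).
Player II gets 16 moving first and 14 moving second, so Player II prefers to move first.

first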